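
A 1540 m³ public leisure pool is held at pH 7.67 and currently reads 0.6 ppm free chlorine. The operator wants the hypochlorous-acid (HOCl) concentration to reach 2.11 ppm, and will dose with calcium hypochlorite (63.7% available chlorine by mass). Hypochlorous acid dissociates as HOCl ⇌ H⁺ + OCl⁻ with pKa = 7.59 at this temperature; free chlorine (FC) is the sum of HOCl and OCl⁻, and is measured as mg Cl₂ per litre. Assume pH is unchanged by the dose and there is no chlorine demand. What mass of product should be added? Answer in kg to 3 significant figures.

9.78 kg

Volume: 1540 m³ = 1,540,000 L.
[OCl⁻]/[HOCl] = 10^(pH − pKa) = 10^(7.67 − 7.59) = 1.202; fraction as HOCl = 1/(1 + 1.202) = 0.4541.
Free chlorine required for 2.11 ppm HOCl: 2.11 / 0.4541 = 4.647 ppm.
FC to add: 4.647 − 0.6 = 4.047 mg/L as Cl₂.
Cl₂ equivalent: 4.047 mg/L × 1,540,000 L = 6232 g.
Product at 63.7% available Cl: 6232 / 0.637 = 9783 g.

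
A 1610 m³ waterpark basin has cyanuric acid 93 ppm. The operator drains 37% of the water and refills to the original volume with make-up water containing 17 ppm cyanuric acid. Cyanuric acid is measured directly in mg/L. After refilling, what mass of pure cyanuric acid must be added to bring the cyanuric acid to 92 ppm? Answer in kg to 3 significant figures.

Volume: 1610 m³ = 1,610,000 L.
After draining 37% and refilling: 93 × 0.63 + 17 × 0.37 = 64.88 ppm.
Deficit to target: 92 − 64.88 = 27.12 mg/L.
Mass: 27.12 mg/L × 1,610,000 L = 43,660 g cyanuric acid.

43.7 kg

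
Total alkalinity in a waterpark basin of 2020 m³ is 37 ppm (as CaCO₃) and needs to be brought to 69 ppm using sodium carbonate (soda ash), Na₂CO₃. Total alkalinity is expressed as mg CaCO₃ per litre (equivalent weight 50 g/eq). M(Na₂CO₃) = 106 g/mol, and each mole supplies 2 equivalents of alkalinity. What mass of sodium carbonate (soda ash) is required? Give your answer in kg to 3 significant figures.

68.5 kg

Volume: 2020 m³ = 2,020,000 L.
Alkalinity to add: (69 − 37) = 32 mg/L as CaCO₃ × 2,020,000 L = 64,640 g as CaCO₃.
Equivalents: 64,640 g ÷ 50 g/eq = 1293 eq.
Each mole of Na₂CO₃ supplies 2 eq, so 1293 / 2 = 646.4 mol.
Mass: 646.4 mol × 106 g/mol = 68,520 g.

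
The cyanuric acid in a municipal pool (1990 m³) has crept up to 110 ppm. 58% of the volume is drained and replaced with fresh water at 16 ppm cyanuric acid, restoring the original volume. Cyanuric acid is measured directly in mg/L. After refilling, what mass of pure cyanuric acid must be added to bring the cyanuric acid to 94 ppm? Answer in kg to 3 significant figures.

76.7 kg

Volume: 1990 m³ = 1,990,000 L.
After draining 58% and refilling: 110 × 0.42 + 16 × 0.58 = 55.48 ppm.
Deficit to target: 94 − 55.48 = 38.52 mg/L.
Mass: 38.52 mg/L × 1,990,000 L = 76,650 g cyanuric acid.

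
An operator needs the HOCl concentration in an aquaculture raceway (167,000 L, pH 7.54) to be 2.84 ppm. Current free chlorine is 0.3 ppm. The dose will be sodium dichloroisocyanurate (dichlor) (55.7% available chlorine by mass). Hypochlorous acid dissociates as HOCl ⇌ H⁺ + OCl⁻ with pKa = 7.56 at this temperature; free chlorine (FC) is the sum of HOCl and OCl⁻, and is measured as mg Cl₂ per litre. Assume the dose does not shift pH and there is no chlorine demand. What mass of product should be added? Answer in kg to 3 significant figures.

[OCl⁻]/[HOCl] = 10^(pH − pKa) = 10^(7.54 − 7.56) = 0.955; fraction as HOCl = 1/(1 + 0.955) = 0.5115.
Free chlorine required for 2.84 ppm HOCl: 2.84 / 0.5115 = 5.552 ppm.
FC to add: 5.552 − 0.3 = 5.252 mg/L as Cl₂.
Cl₂ equivalent: 5.252 mg/L × 167,000 L = 877.1 g.
Product at 55.7% available Cl: 877.1 / 0.557 = 1575 g.

1.57 kg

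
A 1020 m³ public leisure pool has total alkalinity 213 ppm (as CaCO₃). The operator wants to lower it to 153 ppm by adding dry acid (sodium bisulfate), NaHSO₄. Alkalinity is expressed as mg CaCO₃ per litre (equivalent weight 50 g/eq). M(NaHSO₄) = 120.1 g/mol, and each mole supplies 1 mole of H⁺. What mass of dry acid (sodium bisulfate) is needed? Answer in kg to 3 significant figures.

147 kg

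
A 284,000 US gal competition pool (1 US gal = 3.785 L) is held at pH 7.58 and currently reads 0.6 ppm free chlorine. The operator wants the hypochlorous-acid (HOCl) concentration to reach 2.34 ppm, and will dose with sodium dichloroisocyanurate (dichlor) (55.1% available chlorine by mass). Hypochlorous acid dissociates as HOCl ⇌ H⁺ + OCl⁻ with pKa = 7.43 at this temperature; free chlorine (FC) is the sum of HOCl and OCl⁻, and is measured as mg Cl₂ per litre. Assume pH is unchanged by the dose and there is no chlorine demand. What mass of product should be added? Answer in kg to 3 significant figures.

9.84 kg

Volume: 284,000 US gal × 3.785 L/gal = 1,074,940 L.
[OCl⁻]/[HOCl] = 10^(pH − pKa) = 10^(7.58 − 7.43) = 1.413; fraction as HOCl = 1/(1 + 1.413) = 0.4145.
Free chlorine required for 2.34 ppm HOCl: 2.34 / 0.4145 = 5.645 ppm.
FC to add: 5.645 − 0.6 = 5.045 mg/L as Cl₂.
Cl₂ equivalent: 5.045 mg/L × 1,074,940 L = 5423 g.
Product at 55.1% available Cl: 5423 / 0.551 = 9843 g.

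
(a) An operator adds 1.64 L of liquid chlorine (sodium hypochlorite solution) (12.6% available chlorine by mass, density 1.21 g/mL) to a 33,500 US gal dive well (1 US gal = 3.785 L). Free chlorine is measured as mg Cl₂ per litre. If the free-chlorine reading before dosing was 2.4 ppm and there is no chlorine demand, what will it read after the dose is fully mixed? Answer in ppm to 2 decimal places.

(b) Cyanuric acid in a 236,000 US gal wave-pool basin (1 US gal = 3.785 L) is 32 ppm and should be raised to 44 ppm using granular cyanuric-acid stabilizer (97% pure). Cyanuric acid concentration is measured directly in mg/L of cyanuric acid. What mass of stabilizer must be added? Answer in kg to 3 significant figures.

(a) 4.37 ppm; (b) 11.1 kg

(a) Volume: 33,500 US gal × 3.785 L/gal = 126,798 L.
(a) Mass of solution: 1.64 L × 1000 mL/L × 1.21 g/mL = 1984 g.
(a) Available chlorine delivered: 1984 g × 0.126 = 250 g as Cl₂.
(a) Concentration rise: 250 g / 126,798 L = 1.972 mg/L = 1.97 ppm.
(a) Final FC: 2.4 + 1.97 = 4.37 ppm.

(b) Volume: 236,000 US gal × 3.785 L/gal = 893,260 L.
(b) CYA to add: (44 − 32) = 12 mg/L × 893,260 L = 10,720 g cyanuric acid.
(b) At 97% purity: 10,720 / 0.97 = 11,050 g product.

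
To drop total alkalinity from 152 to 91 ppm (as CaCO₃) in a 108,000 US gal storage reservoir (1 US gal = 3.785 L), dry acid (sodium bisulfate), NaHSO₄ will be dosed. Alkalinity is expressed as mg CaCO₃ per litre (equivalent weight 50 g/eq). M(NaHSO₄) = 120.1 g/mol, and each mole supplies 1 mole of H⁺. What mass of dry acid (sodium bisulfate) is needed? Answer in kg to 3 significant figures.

Volume: 108,000 US gal × 3.785 L/gal = 408,780 L.
Alkalinity to neutralize: (152 − 91) = 61 mg/L as CaCO₃ × 408,780 L = 24,940 g as CaCO₃.
Equivalents of H⁺ required: 24,940 ÷ 50 g/eq = 498.7 eq = 498.7 mol NaHSO₄.
Mass of NaHSO₄: 498.7 × 120.1 = 59,900 g.

59.9 kg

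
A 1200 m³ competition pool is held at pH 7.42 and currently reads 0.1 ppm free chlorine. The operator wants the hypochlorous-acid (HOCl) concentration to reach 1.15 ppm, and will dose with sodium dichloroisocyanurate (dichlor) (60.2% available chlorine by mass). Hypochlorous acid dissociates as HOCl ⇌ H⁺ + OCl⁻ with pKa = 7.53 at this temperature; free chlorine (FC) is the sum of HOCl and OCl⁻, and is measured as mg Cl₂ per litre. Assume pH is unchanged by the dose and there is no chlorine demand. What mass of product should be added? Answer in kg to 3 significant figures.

Volume: 1200 m³ = 1,200,000 L.
[OCl⁻]/[HOCl] = 10^(pH − pKa) = 10^(7.42 − 7.53) = 0.7762; fraction as HOCl = 1/(1 + 0.7762) = 0.563.
Free chlorine required for 1.15 ppm HOCl: 1.15 / 0.563 = 2.043 ppm.
FC to add: 2.043 − 0.1 = 1.943 mg/L as Cl₂.
Cl₂ equivalent: 1.943 mg/L × 1,200,000 L = 2331 g.
Product at 60.2% available Cl: 2331 / 0.602 = 3872 g.

3.87 kg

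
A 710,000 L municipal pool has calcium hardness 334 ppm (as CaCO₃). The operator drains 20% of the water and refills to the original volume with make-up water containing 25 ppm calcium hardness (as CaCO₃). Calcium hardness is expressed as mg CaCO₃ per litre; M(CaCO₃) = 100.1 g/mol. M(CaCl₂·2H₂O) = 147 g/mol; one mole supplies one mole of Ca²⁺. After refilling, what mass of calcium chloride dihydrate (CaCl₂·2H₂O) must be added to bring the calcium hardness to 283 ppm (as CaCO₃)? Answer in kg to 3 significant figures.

After draining 20% and refilling: 334 × 0.80 + 25 × 0.20 = 272.2 ppm.
Deficit to target: 283 − 272.2 = 10.8 mg/L.
As CaCO₃: 10.8 mg/L × 710,000 L = 7668 g; ÷ 100.1 = 76.6 mol Ca²⁺.
Mass: 76.6 × 147 = 11,260 g.

11.3 kg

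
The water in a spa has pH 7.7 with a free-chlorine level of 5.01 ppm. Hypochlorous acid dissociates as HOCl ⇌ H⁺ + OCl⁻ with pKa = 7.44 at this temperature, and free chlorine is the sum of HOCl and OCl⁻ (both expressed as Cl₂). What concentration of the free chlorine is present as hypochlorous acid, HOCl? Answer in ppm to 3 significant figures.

1.78 ppm

[OCl⁻]/[HOCl] = 10^(pH − pKa) = 10^(7.7 − 7.44) = 10^0.26 = 1.82.
Fraction as HOCl = 1 / (1 + 1.82) = 0.3546.
HOCl = 0.3546 × 5.01 ppm = 1.777 ppm.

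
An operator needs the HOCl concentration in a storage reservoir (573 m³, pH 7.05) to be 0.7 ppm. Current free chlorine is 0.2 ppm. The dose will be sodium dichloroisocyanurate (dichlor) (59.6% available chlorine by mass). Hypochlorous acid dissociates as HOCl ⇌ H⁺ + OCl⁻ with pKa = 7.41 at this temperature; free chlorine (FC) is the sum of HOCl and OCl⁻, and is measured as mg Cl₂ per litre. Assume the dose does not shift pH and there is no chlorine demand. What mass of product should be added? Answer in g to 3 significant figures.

Volume: 573 m³ = 573,000 L.
[OCl⁻]/[HOCl] = 10^(pH − pKa) = 10^(7.05 − 7.41) = 0.4365; fraction as HOCl = 1/(1 + 0.4365) = 0.6961.
Free chlorine required for 0.7 ppm HOCl: 0.7 / 0.6961 = 1.006 ppm.
FC to add: 1.006 − 0.2 = 0.8056 mg/L as Cl₂.
Cl₂ equivalent: 0.8056 mg/L × 573,000 L = 461.6 g.
Product at 59.6% available Cl: 461.6 / 0.596 = 774.5 g.

774 g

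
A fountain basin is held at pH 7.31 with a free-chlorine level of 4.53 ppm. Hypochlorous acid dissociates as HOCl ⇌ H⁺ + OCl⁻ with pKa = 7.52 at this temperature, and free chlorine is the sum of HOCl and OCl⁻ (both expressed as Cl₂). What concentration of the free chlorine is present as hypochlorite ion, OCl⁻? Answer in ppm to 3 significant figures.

[OCl⁻]/[HOCl] = 10^(pH − pKa) = 10^(7.31 − 7.52) = 10^-0.21 = 0.6166.
Fraction as HOCl = 1 / (1 + 0.6166) = 0.6186.
OCl⁻ = (1 − 0.6186) × 4.53 ppm = 1.728 ppm.

1.73 ppm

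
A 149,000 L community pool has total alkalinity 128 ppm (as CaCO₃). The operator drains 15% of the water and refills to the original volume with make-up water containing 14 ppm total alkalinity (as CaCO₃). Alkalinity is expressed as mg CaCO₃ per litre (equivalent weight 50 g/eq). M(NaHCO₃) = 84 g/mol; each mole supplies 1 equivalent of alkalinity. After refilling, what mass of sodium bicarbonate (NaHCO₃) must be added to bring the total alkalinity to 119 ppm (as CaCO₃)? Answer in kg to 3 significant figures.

After draining 15% and refilling: 128 × 0.85 + 14 × 0.15 = 110.9 ppm.
Deficit to target: 119 − 110.9 = 8.1 mg/L.
As CaCO₃: 8.1 mg/L × 149,000 L = 1207 g; ÷ 50 g/eq ÷ 1 = 24.14 mol NaHCO₃.
Mass: 24.14 × 84 = 2028 g.

2.03 kg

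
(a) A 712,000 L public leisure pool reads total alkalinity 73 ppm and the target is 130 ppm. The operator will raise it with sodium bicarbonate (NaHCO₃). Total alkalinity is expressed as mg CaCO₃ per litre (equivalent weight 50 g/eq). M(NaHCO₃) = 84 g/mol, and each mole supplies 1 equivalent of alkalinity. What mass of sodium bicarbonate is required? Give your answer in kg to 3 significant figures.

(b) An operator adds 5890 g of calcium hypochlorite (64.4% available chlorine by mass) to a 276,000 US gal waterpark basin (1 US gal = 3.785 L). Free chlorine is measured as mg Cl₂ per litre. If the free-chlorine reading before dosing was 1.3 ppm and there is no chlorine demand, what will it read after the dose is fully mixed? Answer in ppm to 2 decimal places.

(a) 68.2 kg; (b) 4.93 ppm

(a) Alkalinity to add: (130 − 73) = 57 mg/L as CaCO₃ × 712,000 L = 40,580 g as CaCO₃.
(a) Equivalents: 40,580 g ÷ 50 g/eq = 811.7 eq.
(a) NaHCO₃ supplies 1 eq per mole → 811.7 mol.
(a) Mass: 811.7 mol × 84 g/mol = 68,180 g.

(b) Volume: 276,000 US gal × 3.785 L/gal = 1,044,660 L.
(b) Available chlorine delivered: 5890 g × 0.644 = 3793 g as Cl₂.
(b) Concentration rise: 3793 g / 1,044,660 L = 3.631 mg/L = 3.63 ppm.
(b) Final FC: 1.3 + 3.63 = 4.93 ppm.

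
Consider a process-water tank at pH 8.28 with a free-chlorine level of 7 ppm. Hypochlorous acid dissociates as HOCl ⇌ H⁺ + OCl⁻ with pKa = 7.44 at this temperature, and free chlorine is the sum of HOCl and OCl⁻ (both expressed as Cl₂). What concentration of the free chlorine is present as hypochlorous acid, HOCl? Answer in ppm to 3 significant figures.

[OCl⁻]/[HOCl] = 10^(pH − pKa) = 10^(8.28 − 7.44) = 10^0.84 = 6.918.
Fraction as HOCl = 1 / (1 + 6.918) = 0.1263.
HOCl = 0.1263 × 7 ppm = 0.884 ppm.

0.884 ppm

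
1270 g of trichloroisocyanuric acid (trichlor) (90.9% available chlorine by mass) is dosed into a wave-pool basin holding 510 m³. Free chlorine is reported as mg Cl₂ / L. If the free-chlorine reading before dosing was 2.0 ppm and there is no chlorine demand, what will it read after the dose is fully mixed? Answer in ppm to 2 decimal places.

Volume: 510 m³ = 510,000 L.
Available chlorine delivered: 1270 g × 0.909 = 1154 g as Cl₂.
Concentration rise: 1154 g / 510,000 L = 2.264 mg/L = 2.26 ppm.
Final FC: 2.0 + 2.26 = 4.26 ppm.

4.26 ppm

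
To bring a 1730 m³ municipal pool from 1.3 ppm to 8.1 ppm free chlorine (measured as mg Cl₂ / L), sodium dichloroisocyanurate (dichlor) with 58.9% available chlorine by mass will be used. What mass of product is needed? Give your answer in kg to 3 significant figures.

Volume: 1730 m³ = 1,730,000 L.
Chlorine deficit: 8.1 − 1.3 = 6.8 ppm = 6.8 mg/L as Cl₂.
Cl₂ equivalent needed: 6.8 mg/L × 1,730,000 L = 11,760,000 mg = 11,760 g.
Product at 58.9% available chlorine: 11,760 / 0.589 = 19,970 g.

20.0 kg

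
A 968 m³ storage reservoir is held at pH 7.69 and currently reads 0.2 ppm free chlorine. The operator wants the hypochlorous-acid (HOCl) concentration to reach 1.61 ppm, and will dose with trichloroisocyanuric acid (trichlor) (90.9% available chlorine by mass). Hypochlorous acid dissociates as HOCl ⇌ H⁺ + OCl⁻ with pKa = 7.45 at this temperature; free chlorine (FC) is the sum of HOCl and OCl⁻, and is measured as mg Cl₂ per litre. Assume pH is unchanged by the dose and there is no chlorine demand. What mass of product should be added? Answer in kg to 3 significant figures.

Volume: 968 m³ = 968,000 L.
[OCl⁻]/[HOCl] = 10^(pH − pKa) = 10^(7.69 − 7.45) = 1.738; fraction as HOCl = 1/(1 + 1.738) = 0.3653.
Free chlorine required for 1.61 ppm HOCl: 1.61 / 0.3653 = 4.408 ppm.
FC to add: 4.408 − 0.2 = 4.208 mg/L as Cl₂.
Cl₂ equivalent: 4.208 mg/L × 968,000 L = 4073 g.
Product at 90.9% available Cl: 4073 / 0.909 = 4481 g.

4.48 kg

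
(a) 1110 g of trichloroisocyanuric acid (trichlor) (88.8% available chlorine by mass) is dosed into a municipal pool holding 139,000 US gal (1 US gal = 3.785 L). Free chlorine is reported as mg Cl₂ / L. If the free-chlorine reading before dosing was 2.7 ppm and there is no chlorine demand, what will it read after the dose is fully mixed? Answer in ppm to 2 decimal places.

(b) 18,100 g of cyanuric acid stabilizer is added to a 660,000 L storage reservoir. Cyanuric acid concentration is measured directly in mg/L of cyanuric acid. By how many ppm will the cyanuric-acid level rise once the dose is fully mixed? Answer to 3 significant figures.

(a) Volume: 139,000 US gal × 3.785 L/gal = 526,115 L.
(a) Available chlorine delivered: 1110 g × 0.888 = 985.7 g as Cl₂.
(a) Concentration rise: 985.7 g / 526,115 L = 1.874 mg/L = 1.87 ppm.
(a) Final FC: 2.7 + 1.87 = 4.57 ppm.

(b) Rise: 18,100 g / 660,000 L × 1000 = 27.42 mg/L.

(a) 4.57 ppm; (b) 27.4 ppm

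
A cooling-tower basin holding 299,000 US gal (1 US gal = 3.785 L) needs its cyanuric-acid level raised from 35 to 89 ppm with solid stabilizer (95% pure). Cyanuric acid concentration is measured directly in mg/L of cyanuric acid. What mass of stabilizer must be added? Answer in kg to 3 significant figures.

64.3 kg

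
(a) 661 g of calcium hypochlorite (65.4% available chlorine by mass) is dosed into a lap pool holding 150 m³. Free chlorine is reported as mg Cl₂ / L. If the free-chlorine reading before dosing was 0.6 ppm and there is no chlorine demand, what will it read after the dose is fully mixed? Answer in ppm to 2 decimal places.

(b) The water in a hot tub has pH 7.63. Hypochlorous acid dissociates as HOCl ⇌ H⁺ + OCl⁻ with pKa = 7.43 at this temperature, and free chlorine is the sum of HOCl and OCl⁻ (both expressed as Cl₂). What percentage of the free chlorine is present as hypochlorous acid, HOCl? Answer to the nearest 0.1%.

(a) 3.48 ppm; (b) 38.7%

(a) Volume: 150 m³ = 150,000 L.
(a) Available chlorine delivered: 661 g × 0.654 = 432.3 g as Cl₂.
(a) Concentration rise: 432.3 g / 150,000 L = 2.882 mg/L = 2.88 ppm.
(a) Final FC: 0.6 + 2.88 = 3.48 ppm.

(b) [OCl⁻]/[HOCl] = 10^(pH − pKa) = 10^(7.63 − 7.43) = 10^0.20 = 1.585.
(b) Fraction as HOCl = 1 / (1 + 1.585) = 0.3869.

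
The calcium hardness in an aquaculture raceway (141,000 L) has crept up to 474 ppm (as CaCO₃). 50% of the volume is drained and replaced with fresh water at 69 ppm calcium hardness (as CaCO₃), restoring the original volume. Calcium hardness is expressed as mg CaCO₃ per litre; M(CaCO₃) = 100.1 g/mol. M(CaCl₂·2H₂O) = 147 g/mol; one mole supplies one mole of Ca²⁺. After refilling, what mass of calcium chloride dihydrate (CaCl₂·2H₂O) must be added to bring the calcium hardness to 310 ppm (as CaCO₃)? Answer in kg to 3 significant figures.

7.97 kg

After draining 50% and refilling: 474 × 0.50 + 69 × 0.50 = 271.5 ppm.
Deficit to target: 310 − 271.5 = 38.5 mg/L.
As CaCO₃: 38.5 mg/L × 141,000 L = 5428 g; ÷ 100.1 = 54.23 mol Ca²⁺.
Mass: 54.23 × 147 = 7972 g.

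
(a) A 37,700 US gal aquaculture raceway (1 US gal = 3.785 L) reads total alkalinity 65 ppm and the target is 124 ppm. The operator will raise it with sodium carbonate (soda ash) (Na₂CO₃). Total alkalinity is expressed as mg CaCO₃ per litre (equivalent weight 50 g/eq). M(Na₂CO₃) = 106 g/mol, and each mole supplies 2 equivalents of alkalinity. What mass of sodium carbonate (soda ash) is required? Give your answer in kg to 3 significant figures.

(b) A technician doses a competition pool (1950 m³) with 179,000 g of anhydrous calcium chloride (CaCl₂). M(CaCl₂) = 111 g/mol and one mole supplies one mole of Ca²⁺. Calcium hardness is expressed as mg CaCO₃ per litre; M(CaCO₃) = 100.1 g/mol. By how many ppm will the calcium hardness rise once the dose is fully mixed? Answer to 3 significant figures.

(a) Volume: 37,700 US gal × 3.785 L/gal = 142,694 L.
(a) Alkalinity to add: (124 − 65) = 59 mg/L as CaCO₃ × 142,694 L = 8419 g as CaCO₃.
(a) Equivalents: 8419 g ÷ 50 g/eq = 168.4 eq.
(a) Each mole of Na₂CO₃ supplies 2 eq, so 168.4 / 2 = 84.19 mol.
(a) Mass: 84.19 mol × 106 g/mol = 8924 g.

(b) Volume: 1950 m³ = 1,950,000 L.
(b) Moles of Ca²⁺: 179,000 g ÷ 111 g/mol = 1613 mol.
(b) As CaCO₃: 1613 mol × 100.1 g/mol = 161,400 g.
(b) Rise: 161,400 g / 1,950,000 L × 1000 = 82.78 mg/L.

(a) 8.92 kg; (b) 82.8 ppm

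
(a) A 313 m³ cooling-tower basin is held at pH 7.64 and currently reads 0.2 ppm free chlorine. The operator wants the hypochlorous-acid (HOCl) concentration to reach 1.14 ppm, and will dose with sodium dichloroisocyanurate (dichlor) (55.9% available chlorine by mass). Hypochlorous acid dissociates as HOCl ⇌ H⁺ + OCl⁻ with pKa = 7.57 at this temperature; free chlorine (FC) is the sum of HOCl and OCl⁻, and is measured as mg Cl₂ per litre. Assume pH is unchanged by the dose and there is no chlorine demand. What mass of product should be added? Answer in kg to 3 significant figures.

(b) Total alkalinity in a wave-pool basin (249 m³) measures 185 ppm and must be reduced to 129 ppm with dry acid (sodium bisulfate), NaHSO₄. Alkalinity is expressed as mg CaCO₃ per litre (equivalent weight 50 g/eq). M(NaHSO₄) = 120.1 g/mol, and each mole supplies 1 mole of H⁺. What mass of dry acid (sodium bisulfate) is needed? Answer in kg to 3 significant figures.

(a) Volume: 313 m³ = 313,000 L.
(a) [OCl⁻]/[HOCl] = 10^(pH − pKa) = 10^(7.64 − 7.57) = 1.175; fraction as HOCl = 1/(1 + 1.175) = 0.4598.
(a) Free chlorine required for 1.14 ppm HOCl: 1.14 / 0.4598 = 2.479 ppm.
(a) FC to add: 2.479 − 0.2 = 2.279 mg/L as Cl₂.
(a) Cl₂ equivalent: 2.279 mg/L × 313,000 L = 713.4 g.
(a) Product at 55.9% available Cl: 713.4 / 0.559 = 1276 g.

(b) Volume: 249 m³ = 249,000 L.
(b) Alkalinity to neutralize: (185 − 129) = 56 mg/L as CaCO₃ × 249,000 L = 13,940 g as CaCO₃.
(b) Equivalents of H⁺ required: 13,940 ÷ 50 g/eq = 278.9 eq = 278.9 mol NaHSO₄.
(b) Mass of NaHSO₄: 278.9 × 120.1 = 33,490 g.

(a) 1.28 kg; (b) 33.5 kg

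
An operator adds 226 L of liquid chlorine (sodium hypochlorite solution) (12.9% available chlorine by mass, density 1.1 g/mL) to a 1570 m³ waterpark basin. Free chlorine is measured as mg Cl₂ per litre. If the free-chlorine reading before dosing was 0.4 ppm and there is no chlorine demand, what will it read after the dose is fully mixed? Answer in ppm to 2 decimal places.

20.83 ppm

Volume: 1570 m³ = 1,570,000 L.
Mass of solution: 226 L × 1000 mL/L × 1.1 g/mL = 248,600 g.
Available chlorine delivered: 248,600 g × 0.129 = 32,070 g as Cl₂.
Concentration rise: 32,070 g / 1,570,000 L = 20.43 mg/L = 20.43 ppm.
Final FC: 0.4 + 20.43 = 20.83 ppm.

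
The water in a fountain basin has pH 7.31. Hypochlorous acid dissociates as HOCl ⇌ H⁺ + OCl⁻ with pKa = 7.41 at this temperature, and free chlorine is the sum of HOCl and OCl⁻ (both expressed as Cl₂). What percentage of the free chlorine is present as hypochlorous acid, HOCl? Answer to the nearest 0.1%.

55.7%

[OCl⁻]/[HOCl] = 10^(pH − pKa) = 10^(7.31 − 7.41) = 10^-0.10 = 0.7943.
Fraction as HOCl = 1 / (1 + 0.7943) = 0.5573.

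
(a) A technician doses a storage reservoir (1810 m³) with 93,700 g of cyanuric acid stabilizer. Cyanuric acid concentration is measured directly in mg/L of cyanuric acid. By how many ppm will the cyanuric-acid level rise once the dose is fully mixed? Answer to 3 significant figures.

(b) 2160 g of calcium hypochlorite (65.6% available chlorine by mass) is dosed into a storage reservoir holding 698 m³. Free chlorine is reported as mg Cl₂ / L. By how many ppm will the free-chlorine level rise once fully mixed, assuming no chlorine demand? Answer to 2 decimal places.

(a) Volume: 1810 m³ = 1,810,000 L.
(a) Rise: 93,700 g / 1,810,000 L × 1000 = 51.77 mg/L.

(b) Volume: 698 m³ = 698,000 L.
(b) Available chlorine delivered: 2160 g × 0.656 = 1417 g as Cl₂.
(b) Concentration rise: 1417 g / 698,000 L = 2.03 mg/L = 2.03 ppm.

(a) 51.8 ppm; (b) 2.03 ppm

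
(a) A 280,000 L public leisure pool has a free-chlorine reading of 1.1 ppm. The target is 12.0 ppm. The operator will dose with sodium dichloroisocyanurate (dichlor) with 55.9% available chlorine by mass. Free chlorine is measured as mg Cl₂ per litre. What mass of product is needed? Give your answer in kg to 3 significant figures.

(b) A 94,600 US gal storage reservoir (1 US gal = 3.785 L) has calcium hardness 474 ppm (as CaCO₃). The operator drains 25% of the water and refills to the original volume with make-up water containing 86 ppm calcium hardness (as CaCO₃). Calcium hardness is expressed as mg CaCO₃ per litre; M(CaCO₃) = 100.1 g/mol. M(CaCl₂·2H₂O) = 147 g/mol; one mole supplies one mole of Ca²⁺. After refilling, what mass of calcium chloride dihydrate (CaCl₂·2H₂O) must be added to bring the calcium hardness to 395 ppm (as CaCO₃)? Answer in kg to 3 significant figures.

(a) Chlorine deficit: 12.0 − 1.1 = 10.9 ppm = 10.9 mg/L as Cl₂.
(a) Cl₂ equivalent needed: 10.9 mg/L × 280,000 L = 3,052,000 mg = 3052 g.
(a) Product at 55.9% available chlorine: 3052 / 0.559 = 5460 g.

(b) Volume: 94,600 US gal × 3.785 L/gal = 358,061 L.
(b) After draining 25% and refilling: 474 × 0.75 + 86 × 0.25 = 377 ppm.
(b) Deficit to target: 395 − 377 = 18 mg/L.
(b) As CaCO₃: 18 mg/L × 358,061 L = 6445 g; ÷ 100.1 = 64.39 mol Ca²⁺.
(b) Mass: 64.39 × 147 = 9465 g.

(a) 5.46 kg; (b) 9.46 kg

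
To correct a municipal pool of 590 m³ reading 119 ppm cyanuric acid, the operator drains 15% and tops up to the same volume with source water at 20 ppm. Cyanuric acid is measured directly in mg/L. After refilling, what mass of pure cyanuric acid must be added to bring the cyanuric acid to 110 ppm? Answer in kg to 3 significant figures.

Volume: 590 m³ = 590,000 L.
After draining 15% and refilling: 119 × 0.85 + 20 × 0.15 = 104.15 ppm.
Deficit to target: 110 − 104.15 = 5.85 mg/L.
Mass: 5.85 mg/L × 590,000 L = 3452 g cyanuric acid.

3.45 kg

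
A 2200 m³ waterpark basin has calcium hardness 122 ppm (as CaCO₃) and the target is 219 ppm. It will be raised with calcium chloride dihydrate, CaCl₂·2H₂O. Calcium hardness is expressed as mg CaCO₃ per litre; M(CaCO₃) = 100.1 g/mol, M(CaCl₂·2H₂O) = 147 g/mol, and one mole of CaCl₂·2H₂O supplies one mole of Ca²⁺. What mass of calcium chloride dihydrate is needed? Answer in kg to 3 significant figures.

313 kg

Volume: 2200 m³ = 2,200,000 L.
Hardness to add: (219 − 122) = 97 mg/L as CaCO₃ × 2,200,000 L = 213,400 g as CaCO₃.
Moles of Ca²⁺ (1 mol Ca²⁺ ≡ 1 mol CaCO₃): 213,400 / 100.1 g/mol = 2132 mol.
Mass of CaCl₂·2H₂O: 2132 × 147 = 313,400 g.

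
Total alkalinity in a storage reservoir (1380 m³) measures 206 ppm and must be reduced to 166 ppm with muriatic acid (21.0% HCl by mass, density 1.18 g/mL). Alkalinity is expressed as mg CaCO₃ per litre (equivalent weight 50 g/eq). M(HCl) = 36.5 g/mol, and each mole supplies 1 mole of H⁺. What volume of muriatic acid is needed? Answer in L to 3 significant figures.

163 L

Volume: 1380 m³ = 1,380,000 L.
Alkalinity to neutralize: (206 − 166) = 40 mg/L as CaCO₃ × 1,380,000 L = 55,200 g as CaCO₃.
Equivalents of H⁺ required: 55,200 ÷ 50 g/eq = 1104 eq = 1104 mol HCl.
Mass of HCl: 1104 × 36.5 = 40,300 g.
Mass of 21.0% solution: 40,300 / 0.21 = 191,900 g.
Volume: 191,900 g ÷ 1.18 g/mL = 162,600 mL.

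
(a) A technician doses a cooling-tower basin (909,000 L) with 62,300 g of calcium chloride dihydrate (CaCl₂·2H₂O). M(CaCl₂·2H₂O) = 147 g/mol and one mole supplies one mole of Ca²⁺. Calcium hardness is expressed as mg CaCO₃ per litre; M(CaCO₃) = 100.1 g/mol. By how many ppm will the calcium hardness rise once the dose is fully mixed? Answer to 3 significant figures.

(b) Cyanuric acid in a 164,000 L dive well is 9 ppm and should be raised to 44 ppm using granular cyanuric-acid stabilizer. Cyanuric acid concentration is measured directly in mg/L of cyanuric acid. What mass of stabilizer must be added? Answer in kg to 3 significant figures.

(a) 46.7 ppm; (b) 5.74 kg

(a) Moles of Ca²⁺: 62,300 g ÷ 147 g/mol = 423.8 mol.
(a) As CaCO₃: 423.8 mol × 100.1 g/mol = 42,420 g.
(a) Rise: 42,420 g / 909,000 L × 1000 = 46.67 mg/L.

(b) CYA to add: (44 − 9) = 35 mg/L × 164,000 L = 5740 g cyanuric acid.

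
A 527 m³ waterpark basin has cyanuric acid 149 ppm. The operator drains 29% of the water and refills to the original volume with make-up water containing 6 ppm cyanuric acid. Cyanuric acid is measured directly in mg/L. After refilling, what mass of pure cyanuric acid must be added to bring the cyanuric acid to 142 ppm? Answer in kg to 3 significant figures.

Volume: 527 m³ = 527,000 L.
After draining 29% and refilling: 149 × 0.71 + 6 × 0.29 = 107.53 ppm.
Deficit to target: 142 − 107.53 = 34.47 mg/L.
Mass: 34.47 mg/L × 527,000 L = 18,170 g cyanuric acid.

18.2 kg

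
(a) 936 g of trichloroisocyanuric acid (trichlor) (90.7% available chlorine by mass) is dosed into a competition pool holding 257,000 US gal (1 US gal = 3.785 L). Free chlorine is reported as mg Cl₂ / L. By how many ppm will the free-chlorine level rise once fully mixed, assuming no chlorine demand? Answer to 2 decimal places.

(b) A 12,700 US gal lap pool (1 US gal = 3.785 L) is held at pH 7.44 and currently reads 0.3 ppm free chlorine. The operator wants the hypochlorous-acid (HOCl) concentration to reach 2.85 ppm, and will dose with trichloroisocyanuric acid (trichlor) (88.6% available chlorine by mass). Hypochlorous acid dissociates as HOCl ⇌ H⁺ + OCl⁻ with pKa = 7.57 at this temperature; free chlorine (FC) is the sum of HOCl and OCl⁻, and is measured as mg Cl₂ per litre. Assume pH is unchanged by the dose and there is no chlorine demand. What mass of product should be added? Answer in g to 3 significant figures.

(a) 0.87 ppm; (b) 253 g

(a) Volume: 257,000 US gal × 3.785 L/gal = 972,745 L.
(a) Available chlorine delivered: 936 g × 0.907 = 849 g as Cl₂.
(a) Concentration rise: 849 g / 972,745 L = 0.8727 mg/L = 0.87 ppm.

(b) Volume: 12,700 US gal × 3.785 L/gal = 48,070 L.
(b) [OCl⁻]/[HOCl] = 10^(pH − pKa) = 10^(7.44 − 7.57) = 0.7413; fraction as HOCl = 1/(1 + 0.7413) = 0.5743.
(b) Free chlorine required for 2.85 ppm HOCl: 2.85 / 0.5743 = 4.963 ppm.
(b) FC to add: 4.963 − 0.3 = 4.663 mg/L as Cl₂.
(b) Cl₂ equivalent: 4.663 mg/L × 48,070 L = 224.1 g.
(b) Product at 88.6% available Cl: 224.1 / 0.886 = 253 g.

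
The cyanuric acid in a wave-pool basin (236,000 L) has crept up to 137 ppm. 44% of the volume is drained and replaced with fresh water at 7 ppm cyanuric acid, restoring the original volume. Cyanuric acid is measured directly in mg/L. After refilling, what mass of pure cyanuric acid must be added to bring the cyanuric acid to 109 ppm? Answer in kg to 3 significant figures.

After draining 44% and refilling: 137 × 0.56 + 7 × 0.44 = 79.8 ppm.
Deficit to target: 109 − 79.8 = 29.2 mg/L.
Mass: 29.2 mg/L × 236,000 L = 6891 g cyanuric acid.

6.89 kg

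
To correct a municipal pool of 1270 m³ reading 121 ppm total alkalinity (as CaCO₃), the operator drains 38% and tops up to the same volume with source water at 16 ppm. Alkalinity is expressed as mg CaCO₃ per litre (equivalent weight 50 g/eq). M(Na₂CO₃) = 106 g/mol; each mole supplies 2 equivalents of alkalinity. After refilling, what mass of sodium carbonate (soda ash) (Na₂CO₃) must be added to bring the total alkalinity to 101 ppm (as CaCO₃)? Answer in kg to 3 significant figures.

Volume: 1270 m³ = 1,270,000 L.
After draining 38% and refilling: 121 × 0.62 + 16 × 0.38 = 81.1 ppm.
Deficit to target: 101 − 81.1 = 19.9 mg/L.
As CaCO₃: 19.9 mg/L × 1,270,000 L = 25,270 g; ÷ 50 g/eq ÷ 2 = 252.7 mol Na₂CO₃.
Mass: 252.7 × 106 = 26,790 g.

26.8 kg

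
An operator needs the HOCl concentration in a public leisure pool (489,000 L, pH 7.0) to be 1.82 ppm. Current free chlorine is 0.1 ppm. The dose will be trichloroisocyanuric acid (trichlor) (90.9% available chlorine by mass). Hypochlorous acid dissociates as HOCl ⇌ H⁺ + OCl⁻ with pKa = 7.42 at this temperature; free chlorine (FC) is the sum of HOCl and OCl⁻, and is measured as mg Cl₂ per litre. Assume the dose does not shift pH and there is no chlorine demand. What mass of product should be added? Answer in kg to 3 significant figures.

1.30 kg

[OCl⁻]/[HOCl] = 10^(pH − pKa) = 10^(7.0 − 7.42) = 0.3802; fraction as HOCl = 1/(1 + 0.3802) = 0.7245.
Free chlorine required for 1.82 ppm HOCl: 1.82 / 0.7245 = 2.512 ppm.
FC to add: 2.512 − 0.1 = 2.412 mg/L as Cl₂.
Cl₂ equivalent: 2.412 mg/L × 489,000 L = 1179 g.
Product at 90.9% available Cl: 1179 / 0.909 = 1298 g.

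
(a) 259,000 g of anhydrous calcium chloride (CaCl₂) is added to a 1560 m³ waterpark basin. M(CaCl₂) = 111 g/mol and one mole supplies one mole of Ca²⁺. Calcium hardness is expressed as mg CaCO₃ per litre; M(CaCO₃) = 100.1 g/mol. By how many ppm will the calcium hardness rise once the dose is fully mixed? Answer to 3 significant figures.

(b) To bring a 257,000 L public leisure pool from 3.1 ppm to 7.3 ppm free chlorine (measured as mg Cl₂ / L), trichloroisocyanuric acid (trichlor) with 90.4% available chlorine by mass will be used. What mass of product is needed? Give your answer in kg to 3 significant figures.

(a) 150 ppm; (b) 1.19 kg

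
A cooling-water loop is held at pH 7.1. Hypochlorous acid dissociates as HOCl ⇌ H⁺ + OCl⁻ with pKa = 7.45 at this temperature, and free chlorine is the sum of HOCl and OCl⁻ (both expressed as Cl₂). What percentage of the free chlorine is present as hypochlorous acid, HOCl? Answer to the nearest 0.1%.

[OCl⁻]/[HOCl] = 10^(pH − pKa) = 10^(7.1 − 7.45) = 10^-0.35 = 0.4467.
Fraction as HOCl = 1 / (1 + 0.4467) = 0.6912.

69.1%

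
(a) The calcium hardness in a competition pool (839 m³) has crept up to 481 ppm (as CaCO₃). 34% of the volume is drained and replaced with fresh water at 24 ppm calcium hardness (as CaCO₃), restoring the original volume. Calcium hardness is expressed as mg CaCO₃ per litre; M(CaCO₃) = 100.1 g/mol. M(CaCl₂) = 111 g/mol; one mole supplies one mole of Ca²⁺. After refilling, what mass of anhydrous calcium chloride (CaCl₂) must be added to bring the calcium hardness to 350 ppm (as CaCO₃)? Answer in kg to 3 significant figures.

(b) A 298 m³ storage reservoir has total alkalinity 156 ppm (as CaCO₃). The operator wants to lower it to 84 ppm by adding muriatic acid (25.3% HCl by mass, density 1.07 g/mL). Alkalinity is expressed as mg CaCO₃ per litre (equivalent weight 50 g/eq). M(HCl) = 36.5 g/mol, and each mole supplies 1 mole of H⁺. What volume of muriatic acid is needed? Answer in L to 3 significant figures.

(a) Volume: 839 m³ = 839,000 L.
(a) After draining 34% and refilling: 481 × 0.66 + 24 × 0.34 = 325.62 ppm.
(a) Deficit to target: 350 − 325.62 = 24.38 mg/L.
(a) As CaCO₃: 24.38 mg/L × 839,000 L = 20,450 g; ÷ 100.1 = 204.3 mol Ca²⁺.
(a) Mass: 204.3 × 111 = 22,680 g.

(b) Volume: 298 m³ = 298,000 L.
(b) Alkalinity to neutralize: (156 − 84) = 72 mg/L as CaCO₃ × 298,000 L = 21,460 g as CaCO₃.
(b) Equivalents of H⁺ required: 21,460 ÷ 50 g/eq = 429.1 eq = 429.1 mol HCl.
(b) Mass of HCl: 429.1 × 36.5 = 15,660 g.
(b) Mass of 25.3% solution: 15,660 / 0.253 = 61,910 g.
(b) Volume: 61,910 g ÷ 1.07 g/mL = 57,860 mL.

(a) 22.7 kg; (b) 57.9 L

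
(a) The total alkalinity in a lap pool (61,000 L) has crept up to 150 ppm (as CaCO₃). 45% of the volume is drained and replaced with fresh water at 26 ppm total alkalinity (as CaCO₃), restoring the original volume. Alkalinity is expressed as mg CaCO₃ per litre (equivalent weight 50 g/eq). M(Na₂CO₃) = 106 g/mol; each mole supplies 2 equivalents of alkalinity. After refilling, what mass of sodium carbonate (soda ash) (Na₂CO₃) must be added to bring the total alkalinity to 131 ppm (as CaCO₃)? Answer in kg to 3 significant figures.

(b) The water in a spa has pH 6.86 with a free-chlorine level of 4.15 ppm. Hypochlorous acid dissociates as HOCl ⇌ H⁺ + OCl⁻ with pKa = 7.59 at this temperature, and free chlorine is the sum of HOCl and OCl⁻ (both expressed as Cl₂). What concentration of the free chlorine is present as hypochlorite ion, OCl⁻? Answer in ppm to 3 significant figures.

(a) 2.38 kg; (b) 0.651 ppm

(a) After draining 45% and refilling: 150 × 0.55 + 26 × 0.45 = 94.2 ppm.
(a) Deficit to target: 131 − 94.2 = 36.8 mg/L.
(a) As CaCO₃: 36.8 mg/L × 61,000 L = 2245 g; ÷ 50 g/eq ÷ 2 = 22.45 mol Na₂CO₃.
(a) Mass: 22.45 × 106 = 2379 g.

(b) [OCl⁻]/[HOCl] = 10^(pH − pKa) = 10^(6.86 − 7.59) = 10^-0.73 = 0.1862.
(b) Fraction as HOCl = 1 / (1 + 0.1862) = 0.843.
(b) OCl⁻ = (1 − 0.843) × 4.15 ppm = 0.6515 ppm.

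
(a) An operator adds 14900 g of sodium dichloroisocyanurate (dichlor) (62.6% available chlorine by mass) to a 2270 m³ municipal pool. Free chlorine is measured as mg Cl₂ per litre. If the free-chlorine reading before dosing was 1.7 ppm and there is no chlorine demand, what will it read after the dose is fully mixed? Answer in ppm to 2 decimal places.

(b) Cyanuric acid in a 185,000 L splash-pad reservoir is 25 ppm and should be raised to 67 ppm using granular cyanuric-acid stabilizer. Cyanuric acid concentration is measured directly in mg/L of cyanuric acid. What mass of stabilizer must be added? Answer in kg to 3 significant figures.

(a) Volume: 2270 m³ = 2,270,000 L.
(a) Available chlorine delivered: 14,900 g × 0.626 = 9327 g as Cl₂.
(a) Concentration rise: 9327 g / 2,270,000 L = 4.109 mg/L = 4.11 ppm.
(a) Final FC: 1.7 + 4.11 = 5.81 ppm.

(b) CYA to add: (67 − 25) = 42 mg/L × 185,000 L = 7770 g cyanuric acid.

(a) 5.81 ppm; (b) 7.77 kg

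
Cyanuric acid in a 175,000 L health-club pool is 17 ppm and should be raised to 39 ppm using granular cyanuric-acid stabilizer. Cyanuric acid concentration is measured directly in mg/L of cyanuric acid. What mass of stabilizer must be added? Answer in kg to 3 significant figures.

3.85 kg

CYA to add: (39 − 17) = 22 mg/L × 175,000 L = 3850 g cyanuric acid.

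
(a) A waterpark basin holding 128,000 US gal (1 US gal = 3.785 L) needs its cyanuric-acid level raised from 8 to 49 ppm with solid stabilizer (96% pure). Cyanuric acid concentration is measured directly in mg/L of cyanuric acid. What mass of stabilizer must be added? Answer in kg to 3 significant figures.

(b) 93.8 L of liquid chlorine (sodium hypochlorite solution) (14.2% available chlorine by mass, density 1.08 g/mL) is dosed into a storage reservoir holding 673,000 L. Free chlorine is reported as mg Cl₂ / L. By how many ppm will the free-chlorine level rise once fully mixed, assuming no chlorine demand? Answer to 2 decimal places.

(a) Volume: 128,000 US gal × 3.785 L/gal = 484,480 L.
(a) CYA to add: (49 − 8) = 41 mg/L × 484,480 L = 19,860 g cyanuric acid.
(a) At 96% purity: 19,860 / 0.96 = 20,690 g product.

(b) Mass of solution: 93.8 L × 1000 mL/L × 1.08 g/mL = 101,300 g.
(b) Available chlorine delivered: 101,300 g × 0.142 = 14,390 g as Cl₂.
(b) Concentration rise: 14,390 g / 673,000 L = 21.37 mg/L = 21.37 ppm.

(a) 20.7 kg; (b) 21.37 ppm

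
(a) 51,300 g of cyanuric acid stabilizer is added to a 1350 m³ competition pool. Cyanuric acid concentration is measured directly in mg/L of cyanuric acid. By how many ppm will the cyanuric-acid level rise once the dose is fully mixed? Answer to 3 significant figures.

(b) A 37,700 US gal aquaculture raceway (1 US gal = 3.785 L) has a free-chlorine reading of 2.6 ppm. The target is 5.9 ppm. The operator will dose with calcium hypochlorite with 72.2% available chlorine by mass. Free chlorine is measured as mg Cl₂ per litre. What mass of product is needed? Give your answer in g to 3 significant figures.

(a) Volume: 1350 m³ = 1,350,000 L.
(a) Rise: 51,300 g / 1,350,000 L × 1000 = 38 mg/L.

(b) Volume: 37,700 US gal × 3.785 L/gal = 142,694 L.
(b) Chlorine deficit: 5.9 − 2.6 = 3.3 ppm = 3.3 mg/L as Cl₂.
(b) Cl₂ equivalent needed: 3.3 mg/L × 142,694 L = 470,900 mg = 470.9 g.
(b) Product at 72.2% available chlorine: 470.9 / 0.722 = 652.2 g.

(a) 38.0 ppm; (b) 652 g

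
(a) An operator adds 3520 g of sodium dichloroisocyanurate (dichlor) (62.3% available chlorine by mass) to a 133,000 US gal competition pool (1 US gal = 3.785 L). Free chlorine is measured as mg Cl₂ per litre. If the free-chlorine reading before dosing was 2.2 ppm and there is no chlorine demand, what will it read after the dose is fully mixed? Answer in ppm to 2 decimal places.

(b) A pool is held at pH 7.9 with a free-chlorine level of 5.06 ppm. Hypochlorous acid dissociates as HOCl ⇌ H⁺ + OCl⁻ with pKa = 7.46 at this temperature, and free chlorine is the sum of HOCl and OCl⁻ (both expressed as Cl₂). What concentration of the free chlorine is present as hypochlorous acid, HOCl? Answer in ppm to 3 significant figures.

(a) 6.56 ppm; (b) 1.35 ppm

(a) Volume: 133,000 US gal × 3.785 L/gal = 503,405 L.
(a) Available chlorine delivered: 3520 g × 0.623 = 2193 g as Cl₂.
(a) Concentration rise: 2193 g / 503,405 L = 4.356 mg/L = 4.36 ppm.
(a) Final FC: 2.2 + 4.36 = 6.56 ppm.

(b) [OCl⁻]/[HOCl] = 10^(pH − pKa) = 10^(7.9 − 7.46) = 10^0.44 = 2.754.
(b) Fraction as HOCl = 1 / (1 + 2.754) = 0.2664.
(b) HOCl = 0.2664 × 5.06 ppm = 1.348 ppm.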